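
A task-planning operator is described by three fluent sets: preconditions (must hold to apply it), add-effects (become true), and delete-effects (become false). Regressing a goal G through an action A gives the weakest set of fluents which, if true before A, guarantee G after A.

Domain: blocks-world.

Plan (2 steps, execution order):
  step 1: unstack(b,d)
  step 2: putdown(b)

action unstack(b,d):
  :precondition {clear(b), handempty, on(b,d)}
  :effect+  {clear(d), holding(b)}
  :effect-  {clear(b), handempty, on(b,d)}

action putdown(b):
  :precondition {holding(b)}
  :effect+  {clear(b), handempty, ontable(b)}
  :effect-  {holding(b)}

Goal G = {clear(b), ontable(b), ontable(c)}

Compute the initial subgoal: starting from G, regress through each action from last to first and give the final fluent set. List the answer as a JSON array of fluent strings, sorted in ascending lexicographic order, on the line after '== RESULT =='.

Work backward from the goal:
  through step 2 (putdown(b)): drop {clear(b), ontable(b)}, keep {ontable(c)}, require {holding(b)}
    → {holding(b), ontable(c)}
  through step 1 (unstack(b,d)): drop {holding(b)}, keep {ontable(c)}, require {clear(b), handempty, on(b,d)}
    → {clear(b), handempty, on(b,d), ontable(c)}

== RESULT ==
["clear(b)", "handempty", "on(b,d)", "ontable(c)"]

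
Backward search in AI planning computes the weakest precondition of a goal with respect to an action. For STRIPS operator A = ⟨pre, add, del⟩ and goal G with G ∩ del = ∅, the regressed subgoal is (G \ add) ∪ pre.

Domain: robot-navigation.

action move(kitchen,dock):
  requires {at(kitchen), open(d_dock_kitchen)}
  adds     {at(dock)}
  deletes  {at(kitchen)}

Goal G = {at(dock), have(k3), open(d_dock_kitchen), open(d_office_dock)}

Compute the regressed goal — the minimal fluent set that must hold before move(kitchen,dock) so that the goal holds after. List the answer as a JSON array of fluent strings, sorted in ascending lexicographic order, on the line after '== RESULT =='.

Compute (G \ add) ∪ pre:
  G ∩ del = {}  (empty — regression defined)
  G \ add = {at(dock), have(k3), open(d_dock_kitchen), open(d_office_dock)} \ {at(dock)} = {have(k3), open(d_dock_kitchen), open(d_office_dock)}
  ∪ pre   = {have(k3), open(d_dock_kitchen), open(d_office_dock)} ∪ {at(kitchen), open(d_dock_kitchen)}
          = {at(kitchen), have(k3), open(d_dock_kitchen), open(d_office_dock)}

== RESULT ==
["at(kitchen)", "have(k3)", "open(d_dock_kitchen)", "open(d_office_dock)"]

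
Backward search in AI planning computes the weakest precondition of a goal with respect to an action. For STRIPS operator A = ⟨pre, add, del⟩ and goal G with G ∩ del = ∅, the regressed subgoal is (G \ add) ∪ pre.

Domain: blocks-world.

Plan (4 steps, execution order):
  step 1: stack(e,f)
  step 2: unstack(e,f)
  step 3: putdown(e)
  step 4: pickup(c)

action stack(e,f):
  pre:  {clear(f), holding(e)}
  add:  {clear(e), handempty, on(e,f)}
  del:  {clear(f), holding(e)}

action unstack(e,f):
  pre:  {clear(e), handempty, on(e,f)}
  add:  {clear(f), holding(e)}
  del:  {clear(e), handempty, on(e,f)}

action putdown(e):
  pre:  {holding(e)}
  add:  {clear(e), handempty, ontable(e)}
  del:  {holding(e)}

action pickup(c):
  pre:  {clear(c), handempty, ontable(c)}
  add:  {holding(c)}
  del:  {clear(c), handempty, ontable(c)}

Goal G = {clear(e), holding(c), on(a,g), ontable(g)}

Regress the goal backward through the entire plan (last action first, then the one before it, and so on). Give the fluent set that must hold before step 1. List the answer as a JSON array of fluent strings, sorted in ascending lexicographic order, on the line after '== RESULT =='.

Work backward from the goal:
  through step 4 (pickup(c)): drop {holding(c)}, keep {clear(e), on(a,g), ontable(g)}, require {clear(c), handempty, ontable(c)}
    → {clear(c), clear(e), handempty, on(a,g), ontable(c), ontable(g)}
  through step 3 (putdown(e)): drop {clear(e), handempty}, keep {clear(c), on(a,g), ontable(c), ontable(g)}, require {holding(e)}
    → {clear(c), holding(e), on(a,g), ontable(c), ontable(g)}
  through step 2 (unstack(e,f)): drop {holding(e)}, keep {clear(c), on(a,g), ontable(c), ontable(g)}, require {clear(e), handempty, on(e,f)}
    → {clear(c), clear(e), handempty, on(a,g), on(e,f), ontable(c), ontable(g)}
  through step 1 (stack(e,f)): drop {clear(e), handempty, on(e,f)}, keep {clear(c), on(a,g), ontable(c), ontable(g)}, require {clear(f), holding(e)}
    → {clear(c), clear(f), holding(e), on(a,g), ontable(c), ontable(g)}

== RESULT ==
["clear(c)", "clear(f)", "holding(e)", "on(a,g)", "ontable(c)", "ontable(g)"]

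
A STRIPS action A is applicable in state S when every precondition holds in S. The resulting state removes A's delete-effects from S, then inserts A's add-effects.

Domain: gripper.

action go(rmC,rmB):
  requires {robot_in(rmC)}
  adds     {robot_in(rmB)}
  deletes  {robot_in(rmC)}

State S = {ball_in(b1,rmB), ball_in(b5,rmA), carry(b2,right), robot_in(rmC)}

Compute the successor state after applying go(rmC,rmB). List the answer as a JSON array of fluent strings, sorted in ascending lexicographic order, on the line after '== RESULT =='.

Progress:
  pre ⊆ S: {robot_in(rmC)} ⊆ S  — applicable
  S \ del = {ball_in(b1,rmB), ball_in(b5,rmA), carry(b2,right)}
  ∪ add   = {ball_in(b1,rmB), ball_in(b5,rmA), carry(b2,right), robot_in(rmB)}

== RESULT ==
["ball_in(b1,rmB)", "ball_in(b5,rmA)", "carry(b2,right)", "robot_in(rmB)"]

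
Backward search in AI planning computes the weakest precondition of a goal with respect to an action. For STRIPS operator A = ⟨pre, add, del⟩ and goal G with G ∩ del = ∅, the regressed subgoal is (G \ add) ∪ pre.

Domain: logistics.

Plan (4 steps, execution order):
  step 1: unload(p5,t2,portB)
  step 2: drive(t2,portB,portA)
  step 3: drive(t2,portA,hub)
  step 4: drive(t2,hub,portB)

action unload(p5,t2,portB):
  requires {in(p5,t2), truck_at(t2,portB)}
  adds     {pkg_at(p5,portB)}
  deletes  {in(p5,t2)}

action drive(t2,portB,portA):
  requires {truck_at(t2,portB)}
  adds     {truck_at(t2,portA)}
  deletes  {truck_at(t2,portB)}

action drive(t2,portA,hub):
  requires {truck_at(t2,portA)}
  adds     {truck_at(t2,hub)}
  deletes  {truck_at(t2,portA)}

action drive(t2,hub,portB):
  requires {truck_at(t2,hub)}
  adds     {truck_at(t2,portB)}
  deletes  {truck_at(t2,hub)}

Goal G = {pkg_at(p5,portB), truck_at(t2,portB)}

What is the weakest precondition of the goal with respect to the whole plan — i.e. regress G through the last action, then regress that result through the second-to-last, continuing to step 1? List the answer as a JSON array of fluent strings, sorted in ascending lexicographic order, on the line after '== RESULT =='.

Regress step by step:
  through step 4 (drive(t2,hub,portB)): drop {truck_at(t2,portB)}, keep {pkg_at(p5,portB)}, require {truck_at(t2,hub)}
    → {pkg_at(p5,portB), truck_at(t2,hub)}
  through step 3 (drive(t2,portA,hub)): drop {truck_at(t2,hub)}, keep {pkg_at(p5,portB)}, require {truck_at(t2,portA)}
    → {pkg_at(p5,portB), truck_at(t2,portA)}
  through step 2 (drive(t2,portB,portA)): drop {truck_at(t2,portA)}, keep {pkg_at(p5,portB)}, require {truck_at(t2,portB)}
    → {pkg_at(p5,portB), truck_at(t2,portB)}
  through step 1 (unload(p5,t2,portB)): drop {pkg_at(p5,portB)}, keep {truck_at(t2,portB)}, require {in(p5,t2), truck_at(t2,portB)}
    → {in(p5,t2), truck_at(t2,portB)}

== RESULT ==
["in(p5,t2)", "truck_at(t2,portB)"]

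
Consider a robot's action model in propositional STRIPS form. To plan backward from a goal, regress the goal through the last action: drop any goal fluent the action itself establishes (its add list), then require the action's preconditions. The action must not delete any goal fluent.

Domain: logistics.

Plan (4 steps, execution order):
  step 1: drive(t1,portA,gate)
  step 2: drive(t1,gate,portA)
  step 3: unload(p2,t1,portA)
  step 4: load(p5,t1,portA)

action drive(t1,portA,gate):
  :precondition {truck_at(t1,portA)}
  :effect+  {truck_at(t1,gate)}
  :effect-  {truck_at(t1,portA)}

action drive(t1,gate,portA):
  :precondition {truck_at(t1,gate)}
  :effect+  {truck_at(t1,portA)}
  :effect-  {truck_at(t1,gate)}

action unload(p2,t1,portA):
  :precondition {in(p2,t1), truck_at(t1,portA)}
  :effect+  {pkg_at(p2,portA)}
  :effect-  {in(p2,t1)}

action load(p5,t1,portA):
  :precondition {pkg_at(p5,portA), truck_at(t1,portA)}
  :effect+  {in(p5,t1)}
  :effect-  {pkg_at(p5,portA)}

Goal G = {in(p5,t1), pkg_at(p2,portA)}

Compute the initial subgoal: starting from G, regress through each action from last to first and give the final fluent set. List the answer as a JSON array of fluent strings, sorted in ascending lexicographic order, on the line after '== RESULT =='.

Regress step by step:
  through step 4 (load(p5,t1,portA)): drop {in(p5,t1)}, keep {pkg_at(p2,portA)}, require {pkg_at(p5,portA), truck_at(t1,portA)}
    → {pkg_at(p2,portA), pkg_at(p5,portA), truck_at(t1,portA)}
  through step 3 (unload(p2,t1,portA)): drop {pkg_at(p2,portA)}, keep {pkg_at(p5,portA), truck_at(t1,portA)}, require {in(p2,t1), truck_at(t1,portA)}
    → {in(p2,t1), pkg_at(p5,portA), truck_at(t1,portA)}
  through step 2 (drive(t1,gate,portA)): drop {truck_at(t1,portA)}, keep {in(p2,t1), pkg_at(p5,portA)}, require {truck_at(t1,gate)}
    → {in(p2,t1), pkg_at(p5,portA), truck_at(t1,gate)}
  through step 1 (drive(t1,portA,gate)): drop {truck_at(t1,gate)}, keep {in(p2,t1), pkg_at(p5,portA)}, require {truck_at(t1,portA)}
    → {in(p2,t1), pkg_at(p5,portA), truck_at(t1,portA)}

== RESULT ==
["in(p2,t1)", "pkg_at(p5,portA)", "truck_at(t1,portA)"]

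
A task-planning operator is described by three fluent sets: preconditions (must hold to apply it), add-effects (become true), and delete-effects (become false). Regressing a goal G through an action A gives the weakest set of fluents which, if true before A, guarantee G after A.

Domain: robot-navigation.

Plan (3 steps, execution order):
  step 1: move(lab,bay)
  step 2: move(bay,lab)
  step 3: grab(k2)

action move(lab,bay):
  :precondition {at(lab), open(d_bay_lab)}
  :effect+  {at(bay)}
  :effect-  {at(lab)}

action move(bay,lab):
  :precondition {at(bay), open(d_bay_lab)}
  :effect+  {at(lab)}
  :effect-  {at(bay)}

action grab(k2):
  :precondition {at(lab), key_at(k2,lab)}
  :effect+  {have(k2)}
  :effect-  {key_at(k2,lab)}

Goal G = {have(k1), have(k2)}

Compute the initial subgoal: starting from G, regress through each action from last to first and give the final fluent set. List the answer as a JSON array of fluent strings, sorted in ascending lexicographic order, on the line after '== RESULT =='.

Regress step by step:
  through step 3 (grab(k2)): drop {have(k2)}, keep {have(k1)}, require {at(lab), key_at(k2,lab)}
    → {at(lab), have(k1), key_at(k2,lab)}
  through step 2 (move(bay,lab)): drop {at(lab)}, keep {have(k1), key_at(k2,lab)}, require {at(bay), open(d_bay_lab)}
    → {at(bay), have(k1), key_at(k2,lab), open(d_bay_lab)}
  through step 1 (move(lab,bay)): drop {at(bay)}, keep {have(k1), key_at(k2,lab), open(d_bay_lab)}, require {at(lab), open(d_bay_lab)}
    → {at(lab), have(k1), key_at(k2,lab), open(d_bay_lab)}

== RESULT ==
["at(lab)", "have(k1)", "key_at(k2,lab)", "open(d_bay_lab)"]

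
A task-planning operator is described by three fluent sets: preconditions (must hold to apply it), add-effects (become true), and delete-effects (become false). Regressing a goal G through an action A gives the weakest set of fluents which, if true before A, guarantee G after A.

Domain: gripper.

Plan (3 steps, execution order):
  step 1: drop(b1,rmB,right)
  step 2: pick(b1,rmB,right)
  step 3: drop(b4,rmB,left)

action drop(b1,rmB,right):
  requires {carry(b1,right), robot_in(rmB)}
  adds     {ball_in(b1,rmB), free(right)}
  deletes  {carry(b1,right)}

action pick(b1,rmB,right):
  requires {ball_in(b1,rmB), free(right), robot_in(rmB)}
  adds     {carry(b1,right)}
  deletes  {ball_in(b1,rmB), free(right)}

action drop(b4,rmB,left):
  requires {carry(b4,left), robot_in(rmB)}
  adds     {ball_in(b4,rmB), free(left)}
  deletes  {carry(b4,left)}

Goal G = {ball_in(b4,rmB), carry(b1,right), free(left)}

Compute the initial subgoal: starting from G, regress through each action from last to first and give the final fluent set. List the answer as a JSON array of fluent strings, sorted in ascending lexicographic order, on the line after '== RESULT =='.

Work backward from the goal:
  through step 3 (drop(b4,rmB,left)): drop {ball_in(b4,rmB), free(left)}, keep {carry(b1,right)}, require {carry(b4,left), robot_in(rmB)}
    → {carry(b1,right), carry(b4,left), robot_in(rmB)}
  through step 2 (pick(b1,rmB,right)): drop {carry(b1,right)}, keep {carry(b4,left), robot_in(rmB)}, require {ball_in(b1,rmB), free(right), robot_in(rmB)}
    → {ball_in(b1,rmB), carry(b4,left), free(right), robot_in(rmB)}
  through step 1 (drop(b1,rmB,right)): drop {ball_in(b1,rmB), free(right)}, keep {carry(b4,left), robot_in(rmB)}, require {carry(b1,right), robot_in(rmB)}
    → {carry(b1,right), carry(b4,left), robot_in(rmB)}

== RESULT ==
["carry(b1,right)", "carry(b4,left)", "robot_in(rmB)"]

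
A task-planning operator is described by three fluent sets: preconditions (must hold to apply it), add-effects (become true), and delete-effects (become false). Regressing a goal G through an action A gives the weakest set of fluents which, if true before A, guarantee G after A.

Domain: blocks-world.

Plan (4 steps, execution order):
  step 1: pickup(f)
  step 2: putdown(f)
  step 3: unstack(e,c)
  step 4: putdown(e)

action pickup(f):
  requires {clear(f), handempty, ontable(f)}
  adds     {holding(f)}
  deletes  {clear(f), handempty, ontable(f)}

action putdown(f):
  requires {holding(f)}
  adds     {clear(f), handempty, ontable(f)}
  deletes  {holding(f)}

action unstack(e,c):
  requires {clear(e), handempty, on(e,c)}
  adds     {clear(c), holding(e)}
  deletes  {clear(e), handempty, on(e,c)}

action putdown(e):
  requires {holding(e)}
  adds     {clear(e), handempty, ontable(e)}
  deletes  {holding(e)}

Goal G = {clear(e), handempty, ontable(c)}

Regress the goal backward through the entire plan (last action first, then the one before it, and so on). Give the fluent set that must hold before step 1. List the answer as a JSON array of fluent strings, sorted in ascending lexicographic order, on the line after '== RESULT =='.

Regress step by step:
  through step 4 (putdown(e)): drop {clear(e), handempty}, keep {ontable(c)}, require {holding(e)}
    → {holding(e), ontable(c)}
  through step 3 (unstack(e,c)): drop {holding(e)}, keep {ontable(c)}, require {clear(e), handempty, on(e,c)}
    → {clear(e), handempty, on(e,c), ontable(c)}
  through step 2 (putdown(f)): drop {handempty}, keep {clear(e), on(e,c), ontable(c)}, require {holding(f)}
    → {clear(e), holding(f), on(e,c), ontable(c)}
  through step 1 (pickup(f)): drop {holding(f)}, keep {clear(e), on(e,c), ontable(c)}, require {clear(f), handempty, ontable(f)}
    → {clear(e), clear(f), handempty, on(e,c), ontable(c), ontable(f)}

== RESULT ==
["clear(e)", "clear(f)", "handempty", "on(e,c)", "ontable(c)", "ontable(f)"]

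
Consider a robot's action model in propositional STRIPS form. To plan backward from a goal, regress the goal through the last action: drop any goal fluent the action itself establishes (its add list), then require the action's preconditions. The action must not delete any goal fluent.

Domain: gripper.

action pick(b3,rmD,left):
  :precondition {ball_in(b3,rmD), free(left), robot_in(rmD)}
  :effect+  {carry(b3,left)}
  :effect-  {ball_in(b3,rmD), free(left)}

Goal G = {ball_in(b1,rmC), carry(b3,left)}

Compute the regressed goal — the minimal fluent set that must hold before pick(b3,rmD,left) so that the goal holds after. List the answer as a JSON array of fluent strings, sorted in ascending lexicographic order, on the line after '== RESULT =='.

Regress:
  G ∩ del = {}  (empty — regression defined)
  G \ add = {ball_in(b1,rmC), carry(b3,left)} \ {carry(b3,left)} = {ball_in(b1,rmC)}
  ∪ pre   = {ball_in(b1,rmC)} ∪ {ball_in(b3,rmD), free(left), robot_in(rmD)}
          = {ball_in(b1,rmC), ball_in(b3,rmD), free(left), robot_in(rmD)}

== RESULT ==
["ball_in(b1,rmC)", "ball_in(b3,rmD)", "free(left)", "robot_in(rmD)"]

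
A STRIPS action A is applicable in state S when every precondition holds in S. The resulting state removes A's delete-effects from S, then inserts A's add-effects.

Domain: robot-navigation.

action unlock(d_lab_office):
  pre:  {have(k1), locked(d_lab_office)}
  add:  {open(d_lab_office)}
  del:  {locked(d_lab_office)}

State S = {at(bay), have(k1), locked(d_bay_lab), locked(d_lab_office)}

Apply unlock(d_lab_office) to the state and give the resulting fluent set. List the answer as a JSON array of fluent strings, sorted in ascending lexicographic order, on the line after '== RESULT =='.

Compute (S \ del) ∪ add:
  pre ⊆ S: {have(k1), locked(d_lab_office)} ⊆ S  — applicable
  S \ del = {at(bay), have(k1), locked(d_bay_lab)}
  ∪ add   = {at(bay), have(k1), locked(d_bay_lab), open(d_lab_office)}

== RESULT ==
["at(bay)", "have(k1)", "locked(d_bay_lab)", "open(d_lab_office)"]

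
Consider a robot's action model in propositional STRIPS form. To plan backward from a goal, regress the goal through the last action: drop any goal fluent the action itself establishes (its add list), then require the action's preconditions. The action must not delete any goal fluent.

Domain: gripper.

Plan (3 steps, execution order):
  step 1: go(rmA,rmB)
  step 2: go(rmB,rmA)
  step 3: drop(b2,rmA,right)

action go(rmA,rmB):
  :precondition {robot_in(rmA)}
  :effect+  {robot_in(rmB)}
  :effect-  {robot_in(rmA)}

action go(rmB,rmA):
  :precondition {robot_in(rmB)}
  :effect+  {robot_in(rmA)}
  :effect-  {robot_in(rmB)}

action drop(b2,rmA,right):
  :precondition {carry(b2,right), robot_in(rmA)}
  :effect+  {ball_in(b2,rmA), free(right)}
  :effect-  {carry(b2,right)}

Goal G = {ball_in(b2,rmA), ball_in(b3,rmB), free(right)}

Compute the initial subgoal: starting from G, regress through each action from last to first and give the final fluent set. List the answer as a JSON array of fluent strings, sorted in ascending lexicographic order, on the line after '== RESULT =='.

Regress step by step:
  through step 3 (drop(b2,rmA,right)): drop {ball_in(b2,rmA), free(right)}, keep {ball_in(b3,rmB)}, require {carry(b2,right), robot_in(rmA)}
    → {ball_in(b3,rmB), carry(b2,right), robot_in(rmA)}
  through step 2 (go(rmB,rmA)): drop {robot_in(rmA)}, keep {ball_in(b3,rmB), carry(b2,right)}, require {robot_in(rmB)}
    → {ball_in(b3,rmB), carry(b2,right), robot_in(rmB)}
  through step 1 (go(rmA,rmB)): drop {robot_in(rmB)}, keep {ball_in(b3,rmB), carry(b2,right)}, require {robot_in(rmA)}
    → {ball_in(b3,rmB), carry(b2,right), robot_in(rmA)}

== RESULT ==
["ball_in(b3,rmB)", "carry(b2,right)", "robot_in(rmA)"]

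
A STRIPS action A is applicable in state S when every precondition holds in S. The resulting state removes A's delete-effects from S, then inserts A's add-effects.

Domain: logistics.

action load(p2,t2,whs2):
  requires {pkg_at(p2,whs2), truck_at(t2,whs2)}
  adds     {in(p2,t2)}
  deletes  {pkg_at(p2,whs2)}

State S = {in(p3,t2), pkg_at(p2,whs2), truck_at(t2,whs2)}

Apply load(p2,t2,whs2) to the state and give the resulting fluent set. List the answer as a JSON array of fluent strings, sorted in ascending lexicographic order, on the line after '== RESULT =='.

Compute (S \ del) ∪ add:
  pre ⊆ S: {pkg_at(p2,whs2), truck_at(t2,whs2)} ⊆ S  — applicable
  S \ del = {in(p3,t2), truck_at(t2,whs2)}
  ∪ add   = {in(p2,t2), in(p3,t2), truck_at(t2,whs2)}

== RESULT ==
["in(p2,t2)", "in(p3,t2)", "truck_at(t2,whs2)"]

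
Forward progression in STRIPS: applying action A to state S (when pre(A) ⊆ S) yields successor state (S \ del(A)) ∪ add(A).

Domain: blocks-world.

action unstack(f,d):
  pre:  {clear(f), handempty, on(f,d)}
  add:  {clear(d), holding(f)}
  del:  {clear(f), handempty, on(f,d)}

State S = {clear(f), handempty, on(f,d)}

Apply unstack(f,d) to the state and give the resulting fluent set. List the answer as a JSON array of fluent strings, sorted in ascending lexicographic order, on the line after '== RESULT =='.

Compute (S \ del) ∪ add:
  pre ⊆ S: {clear(f), handempty, on(f,d)} ⊆ S  — applicable
  S \ del = {}
  ∪ add   = {clear(d), holding(f)}

== RESULT ==
["clear(d)", "holding(f)"]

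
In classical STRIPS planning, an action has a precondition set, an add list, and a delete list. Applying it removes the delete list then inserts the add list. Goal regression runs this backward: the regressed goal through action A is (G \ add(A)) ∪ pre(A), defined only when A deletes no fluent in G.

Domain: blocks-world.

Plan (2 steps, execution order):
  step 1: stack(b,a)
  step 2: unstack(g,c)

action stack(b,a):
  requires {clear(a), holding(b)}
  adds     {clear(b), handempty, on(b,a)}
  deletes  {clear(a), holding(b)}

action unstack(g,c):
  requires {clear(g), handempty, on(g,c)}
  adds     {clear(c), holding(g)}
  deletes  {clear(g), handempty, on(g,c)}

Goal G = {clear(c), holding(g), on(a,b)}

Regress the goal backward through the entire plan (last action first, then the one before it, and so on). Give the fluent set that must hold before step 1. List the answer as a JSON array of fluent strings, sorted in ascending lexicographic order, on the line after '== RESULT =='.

Regress step by step:
  through step 2 (unstack(g,c)): drop {clear(c), holding(g)}, keep {on(a,b)}, require {clear(g), handempty, on(g,c)}
    → {clear(g), handempty, on(a,b), on(g,c)}
  through step 1 (stack(b,a)): drop {handempty}, keep {clear(g), on(a,b), on(g,c)}, require {clear(a), holding(b)}
    → {clear(a), clear(g), holding(b), on(a,b), on(g,c)}

== RESULT ==
["clear(a)", "clear(g)", "holding(b)", "on(a,b)", "on(g,c)"]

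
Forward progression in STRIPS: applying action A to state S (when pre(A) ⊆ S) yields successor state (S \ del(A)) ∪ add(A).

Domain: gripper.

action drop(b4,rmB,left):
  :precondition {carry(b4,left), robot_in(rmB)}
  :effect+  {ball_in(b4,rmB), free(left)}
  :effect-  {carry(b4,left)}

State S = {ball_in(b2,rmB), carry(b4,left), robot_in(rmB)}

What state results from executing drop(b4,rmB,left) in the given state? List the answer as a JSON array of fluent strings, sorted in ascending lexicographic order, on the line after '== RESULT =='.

Progress:
  pre ⊆ S: {carry(b4,left), robot_in(rmB)} ⊆ S  — applicable
  S \ del = {ball_in(b2,rmB), robot_in(rmB)}
  ∪ add   = {ball_in(b2,rmB), ball_in(b4,rmB), free(left), robot_in(rmB)}

== RESULT ==
["ball_in(b2,rmB)", "ball_in(b4,rmB)", "free(left)", "robot_in(rmB)"]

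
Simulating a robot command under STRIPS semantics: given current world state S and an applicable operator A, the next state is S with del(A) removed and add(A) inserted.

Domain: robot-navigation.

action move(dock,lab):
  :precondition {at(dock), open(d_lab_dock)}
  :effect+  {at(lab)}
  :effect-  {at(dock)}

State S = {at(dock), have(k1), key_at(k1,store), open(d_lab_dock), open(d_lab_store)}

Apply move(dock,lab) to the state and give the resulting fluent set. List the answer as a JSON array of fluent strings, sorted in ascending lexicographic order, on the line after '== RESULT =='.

Compute (S \ del) ∪ add:
  pre ⊆ S: {at(dock), open(d_lab_dock)} ⊆ S  — applicable
  S \ del = {have(k1), key_at(k1,store), open(d_lab_dock), open(d_lab_store)}
  ∪ add   = {at(lab), have(k1), key_at(k1,store), open(d_lab_dock), open(d_lab_store)}

== RESULT ==
["at(lab)", "have(k1)", "key_at(k1,store)", "open(d_lab_dock)", "open(d_lab_store)"]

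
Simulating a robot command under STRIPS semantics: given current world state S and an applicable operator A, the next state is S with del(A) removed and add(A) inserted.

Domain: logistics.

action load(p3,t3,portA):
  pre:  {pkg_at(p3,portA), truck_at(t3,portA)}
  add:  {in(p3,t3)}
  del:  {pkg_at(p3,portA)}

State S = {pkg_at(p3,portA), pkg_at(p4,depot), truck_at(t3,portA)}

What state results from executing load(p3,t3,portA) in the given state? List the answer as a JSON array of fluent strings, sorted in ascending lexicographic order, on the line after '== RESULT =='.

Progress:
  pre ⊆ S: {pkg_at(p3,portA), truck_at(t3,portA)} ⊆ S  — applicable
  S \ del = {pkg_at(p4,depot), truck_at(t3,portA)}
  ∪ add   = {in(p3,t3), pkg_at(p4,depot), truck_at(t3,portA)}

== RESULT ==
["in(p3,t3)", "pkg_at(p4,depot)", "truck_at(t3,portA)"]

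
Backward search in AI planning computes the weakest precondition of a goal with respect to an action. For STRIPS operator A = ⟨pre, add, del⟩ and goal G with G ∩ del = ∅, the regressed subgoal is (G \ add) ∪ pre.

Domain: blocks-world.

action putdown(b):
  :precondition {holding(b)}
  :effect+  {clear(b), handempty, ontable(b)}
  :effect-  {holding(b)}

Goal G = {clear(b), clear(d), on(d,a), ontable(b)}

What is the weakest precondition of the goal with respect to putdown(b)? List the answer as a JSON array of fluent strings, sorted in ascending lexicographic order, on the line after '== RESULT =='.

Regress:
  G ∩ del = {}  (empty — regression defined)
  G \ add = {clear(b), clear(d), on(d,a), ontable(b)} \ {clear(b), handempty, ontable(b)} = {clear(d), on(d,a)}
  ∪ pre   = {clear(d), on(d,a)} ∪ {holding(b)}
          = {clear(d), holding(b), on(d,a)}

== RESULT ==
["clear(d)", "holding(b)", "on(d,a)"]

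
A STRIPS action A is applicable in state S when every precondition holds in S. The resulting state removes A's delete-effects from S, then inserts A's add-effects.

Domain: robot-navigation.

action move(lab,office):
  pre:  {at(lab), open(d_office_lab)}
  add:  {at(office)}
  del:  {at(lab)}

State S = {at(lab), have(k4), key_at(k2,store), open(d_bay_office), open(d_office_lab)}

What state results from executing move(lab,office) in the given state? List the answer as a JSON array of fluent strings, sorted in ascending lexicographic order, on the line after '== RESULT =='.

Progress:
  pre ⊆ S: {at(lab), open(d_office_lab)} ⊆ S  — applicable
  S \ del = {have(k4), key_at(k2,store), open(d_bay_office), open(d_office_lab)}
  ∪ add   = {at(office), have(k4), key_at(k2,store), open(d_bay_office), open(d_office_lab)}

== RESULT ==
["at(office)", "have(k4)", "key_at(k2,store)", "open(d_bay_office)", "open(d_office_lab)"]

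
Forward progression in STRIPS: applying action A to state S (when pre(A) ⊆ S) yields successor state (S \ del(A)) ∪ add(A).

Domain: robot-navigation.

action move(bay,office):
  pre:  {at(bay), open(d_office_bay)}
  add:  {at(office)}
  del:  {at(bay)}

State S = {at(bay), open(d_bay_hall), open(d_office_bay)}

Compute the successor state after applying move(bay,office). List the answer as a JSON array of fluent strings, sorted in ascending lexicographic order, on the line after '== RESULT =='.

Progress:
  pre ⊆ S: {at(bay), open(d_office_bay)} ⊆ S  — applicable
  S \ del = {open(d_bay_hall), open(d_office_bay)}
  ∪ add   = {at(office), open(d_bay_hall), open(d_office_bay)}

== RESULT ==
["at(office)", "open(d_bay_hall)", "open(d_office_bay)"]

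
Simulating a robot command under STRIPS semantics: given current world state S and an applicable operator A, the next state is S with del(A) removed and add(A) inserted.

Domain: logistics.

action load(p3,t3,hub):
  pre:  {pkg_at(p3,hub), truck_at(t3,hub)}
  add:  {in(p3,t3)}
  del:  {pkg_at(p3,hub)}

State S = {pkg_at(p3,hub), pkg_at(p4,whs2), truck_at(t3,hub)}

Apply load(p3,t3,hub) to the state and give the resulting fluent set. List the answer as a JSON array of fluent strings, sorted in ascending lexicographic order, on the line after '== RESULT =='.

Compute (S \ del) ∪ add:
  pre ⊆ S: {pkg_at(p3,hub), truck_at(t3,hub)} ⊆ S  — applicable
  S \ del = {pkg_at(p4,whs2), truck_at(t3,hub)}
  ∪ add   = {in(p3,t3), pkg_at(p4,whs2), truck_at(t3,hub)}

== RESULT ==
["in(p3,t3)", "pkg_at(p4,whs2)", "truck_at(t3,hub)"]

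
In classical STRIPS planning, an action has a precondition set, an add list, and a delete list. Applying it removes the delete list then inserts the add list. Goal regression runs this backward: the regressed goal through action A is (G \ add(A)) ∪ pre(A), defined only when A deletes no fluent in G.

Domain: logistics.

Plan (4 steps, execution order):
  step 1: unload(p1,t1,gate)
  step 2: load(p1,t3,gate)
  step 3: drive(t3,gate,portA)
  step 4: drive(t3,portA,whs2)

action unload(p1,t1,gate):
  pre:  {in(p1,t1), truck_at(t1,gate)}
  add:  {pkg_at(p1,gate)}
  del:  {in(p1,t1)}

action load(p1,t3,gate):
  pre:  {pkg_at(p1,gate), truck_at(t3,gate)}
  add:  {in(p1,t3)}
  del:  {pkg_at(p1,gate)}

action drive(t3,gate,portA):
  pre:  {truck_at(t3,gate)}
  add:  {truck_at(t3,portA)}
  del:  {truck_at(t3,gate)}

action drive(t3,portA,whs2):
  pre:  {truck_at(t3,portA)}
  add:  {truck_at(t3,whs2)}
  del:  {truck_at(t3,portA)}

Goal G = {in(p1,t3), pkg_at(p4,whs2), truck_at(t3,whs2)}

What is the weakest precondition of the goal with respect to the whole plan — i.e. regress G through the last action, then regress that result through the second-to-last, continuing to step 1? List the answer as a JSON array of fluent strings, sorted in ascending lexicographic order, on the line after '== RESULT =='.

Regress step by step:
  through step 4 (drive(t3,portA,whs2)): drop {truck_at(t3,whs2)}, keep {in(p1,t3), pkg_at(p4,whs2)}, require {truck_at(t3,portA)}
    → {in(p1,t3), pkg_at(p4,whs2), truck_at(t3,portA)}
  through step 3 (drive(t3,gate,portA)): drop {truck_at(t3,portA)}, keep {in(p1,t3), pkg_at(p4,whs2)}, require {truck_at(t3,gate)}
    → {in(p1,t3), pkg_at(p4,whs2), truck_at(t3,gate)}
  through step 2 (load(p1,t3,gate)): drop {in(p1,t3)}, keep {pkg_at(p4,whs2), truck_at(t3,gate)}, require {pkg_at(p1,gate), truck_at(t3,gate)}
    → {pkg_at(p1,gate), pkg_at(p4,whs2), truck_at(t3,gate)}
  through step 1 (unload(p1,t1,gate)): drop {pkg_at(p1,gate)}, keep {pkg_at(p4,whs2), truck_at(t3,gate)}, require {in(p1,t1), truck_at(t1,gate)}
    → {in(p1,t1), pkg_at(p4,whs2), truck_at(t1,gate), truck_at(t3,gate)}

== RESULT ==
["in(p1,t1)", "pkg_at(p4,whs2)", "truck_at(t1,gate)", "truck_at(t3,gate)"]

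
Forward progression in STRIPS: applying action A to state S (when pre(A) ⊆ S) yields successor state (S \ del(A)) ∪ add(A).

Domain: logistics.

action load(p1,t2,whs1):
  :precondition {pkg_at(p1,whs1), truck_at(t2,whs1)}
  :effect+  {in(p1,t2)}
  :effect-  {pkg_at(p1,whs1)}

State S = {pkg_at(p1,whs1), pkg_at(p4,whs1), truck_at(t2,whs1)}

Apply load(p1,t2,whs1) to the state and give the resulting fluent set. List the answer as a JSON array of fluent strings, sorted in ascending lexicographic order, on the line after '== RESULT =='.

Progress:
  pre ⊆ S: {pkg_at(p1,whs1), truck_at(t2,whs1)} ⊆ S  — applicable
  S \ del = {pkg_at(p4,whs1), truck_at(t2,whs1)}
  ∪ add   = {in(p1,t2), pkg_at(p4,whs1), truck_at(t2,whs1)}

== RESULT ==
["in(p1,t2)", "pkg_at(p4,whs1)", "truck_at(t2,whs1)"]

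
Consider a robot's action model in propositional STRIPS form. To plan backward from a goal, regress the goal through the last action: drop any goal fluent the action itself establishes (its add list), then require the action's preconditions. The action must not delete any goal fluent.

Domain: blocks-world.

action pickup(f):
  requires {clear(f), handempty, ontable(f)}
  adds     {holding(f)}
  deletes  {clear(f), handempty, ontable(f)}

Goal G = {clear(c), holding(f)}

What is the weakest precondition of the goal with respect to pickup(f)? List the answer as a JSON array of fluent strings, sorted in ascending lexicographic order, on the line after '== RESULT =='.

Regress:
  G ∩ del = {}  (empty — regression defined)
  G \ add = {clear(c), holding(f)} \ {holding(f)} = {clear(c)}
  ∪ pre   = {clear(c)} ∪ {clear(f), handempty, ontable(f)}
          = {clear(c), clear(f), handempty, ontable(f)}

== RESULT ==
["clear(c)", "clear(f)", "handempty", "ontable(f)"]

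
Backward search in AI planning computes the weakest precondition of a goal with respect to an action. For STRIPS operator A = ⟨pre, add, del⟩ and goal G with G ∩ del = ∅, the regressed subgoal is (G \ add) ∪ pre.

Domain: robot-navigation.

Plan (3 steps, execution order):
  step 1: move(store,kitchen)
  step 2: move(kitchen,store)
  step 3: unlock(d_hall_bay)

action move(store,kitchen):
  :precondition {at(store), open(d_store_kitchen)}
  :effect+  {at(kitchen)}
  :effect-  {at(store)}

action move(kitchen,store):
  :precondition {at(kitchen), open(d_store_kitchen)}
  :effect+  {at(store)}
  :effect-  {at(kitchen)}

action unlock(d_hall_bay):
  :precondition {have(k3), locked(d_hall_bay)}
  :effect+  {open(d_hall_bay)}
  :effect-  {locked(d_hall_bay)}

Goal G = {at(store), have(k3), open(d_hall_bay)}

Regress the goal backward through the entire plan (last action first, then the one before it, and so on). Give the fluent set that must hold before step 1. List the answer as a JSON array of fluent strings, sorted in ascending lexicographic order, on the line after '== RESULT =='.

Work backward from the goal:
  through step 3 (unlock(d_hall_bay)): drop {open(d_hall_bay)}, keep {at(store), have(k3)}, require {have(k3), locked(d_hall_bay)}
    → {at(store), have(k3), locked(d_hall_bay)}
  through step 2 (move(kitchen,store)): drop {at(store)}, keep {have(k3), locked(d_hall_bay)}, require {at(kitchen), open(d_store_kitchen)}
    → {at(kitchen), have(k3), locked(d_hall_bay), open(d_store_kitchen)}
  through step 1 (move(store,kitchen)): drop {at(kitchen)}, keep {have(k3), locked(d_hall_bay), open(d_store_kitchen)}, require {at(store), open(d_store_kitchen)}
    → {at(store), have(k3), locked(d_hall_bay), open(d_store_kitchen)}

== RESULT ==
["at(store)", "have(k3)", "locked(d_hall_bay)", "open(d_store_kitchen)"]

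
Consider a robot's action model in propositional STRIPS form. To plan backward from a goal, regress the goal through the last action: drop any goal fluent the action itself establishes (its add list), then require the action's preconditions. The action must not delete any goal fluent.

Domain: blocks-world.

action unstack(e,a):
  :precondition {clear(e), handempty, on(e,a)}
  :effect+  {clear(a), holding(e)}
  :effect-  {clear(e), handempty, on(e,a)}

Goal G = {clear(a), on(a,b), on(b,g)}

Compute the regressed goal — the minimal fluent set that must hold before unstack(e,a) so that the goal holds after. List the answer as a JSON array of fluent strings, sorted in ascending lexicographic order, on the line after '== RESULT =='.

Compute (G \ add) ∪ pre:
  G ∩ del = {}  (empty — regression defined)
  G \ add = {clear(a), on(a,b), on(b,g)} \ {clear(a), holding(e)} = {on(a,b), on(b,g)}
  ∪ pre   = {on(a,b), on(b,g)} ∪ {clear(e), handempty, on(e,a)}
          = {clear(e), handempty, on(a,b), on(b,g), on(e,a)}

== RESULT ==
["clear(e)", "handempty", "on(a,b)", "on(b,g)", "on(e,a)"]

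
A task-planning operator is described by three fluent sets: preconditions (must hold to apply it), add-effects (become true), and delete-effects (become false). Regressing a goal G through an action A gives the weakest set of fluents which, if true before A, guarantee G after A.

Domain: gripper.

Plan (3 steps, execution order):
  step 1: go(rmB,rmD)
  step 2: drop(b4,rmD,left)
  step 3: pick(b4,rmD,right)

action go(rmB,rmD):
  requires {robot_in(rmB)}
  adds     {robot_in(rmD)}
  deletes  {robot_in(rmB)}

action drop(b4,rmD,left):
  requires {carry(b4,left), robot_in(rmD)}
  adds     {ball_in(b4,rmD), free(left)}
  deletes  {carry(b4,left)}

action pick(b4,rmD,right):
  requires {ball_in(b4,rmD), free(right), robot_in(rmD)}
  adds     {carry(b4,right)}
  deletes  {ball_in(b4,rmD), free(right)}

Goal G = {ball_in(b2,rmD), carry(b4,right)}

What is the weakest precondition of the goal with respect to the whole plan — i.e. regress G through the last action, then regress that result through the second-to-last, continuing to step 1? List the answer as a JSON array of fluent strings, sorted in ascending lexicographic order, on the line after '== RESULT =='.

Regress step by step:
  through step 3 (pick(b4,rmD,right)): drop {carry(b4,right)}, keep {ball_in(b2,rmD)}, require {ball_in(b4,rmD), free(right), robot_in(rmD)}
    → {ball_in(b2,rmD), ball_in(b4,rmD), free(right), robot_in(rmD)}
  through step 2 (drop(b4,rmD,left)): drop {ball_in(b4,rmD)}, keep {ball_in(b2,rmD), free(right), robot_in(rmD)}, require {carry(b4,left), robot_in(rmD)}
    → {ball_in(b2,rmD), carry(b4,left), free(right), robot_in(rmD)}
  through step 1 (go(rmB,rmD)): drop {robot_in(rmD)}, keep {ball_in(b2,rmD), carry(b4,left), free(right)}, require {robot_in(rmB)}
    → {ball_in(b2,rmD), carry(b4,left), free(right), robot_in(rmB)}

== RESULT ==
["ball_in(b2,rmD)", "carry(b4,left)", "free(right)", "robot_in(rmB)"]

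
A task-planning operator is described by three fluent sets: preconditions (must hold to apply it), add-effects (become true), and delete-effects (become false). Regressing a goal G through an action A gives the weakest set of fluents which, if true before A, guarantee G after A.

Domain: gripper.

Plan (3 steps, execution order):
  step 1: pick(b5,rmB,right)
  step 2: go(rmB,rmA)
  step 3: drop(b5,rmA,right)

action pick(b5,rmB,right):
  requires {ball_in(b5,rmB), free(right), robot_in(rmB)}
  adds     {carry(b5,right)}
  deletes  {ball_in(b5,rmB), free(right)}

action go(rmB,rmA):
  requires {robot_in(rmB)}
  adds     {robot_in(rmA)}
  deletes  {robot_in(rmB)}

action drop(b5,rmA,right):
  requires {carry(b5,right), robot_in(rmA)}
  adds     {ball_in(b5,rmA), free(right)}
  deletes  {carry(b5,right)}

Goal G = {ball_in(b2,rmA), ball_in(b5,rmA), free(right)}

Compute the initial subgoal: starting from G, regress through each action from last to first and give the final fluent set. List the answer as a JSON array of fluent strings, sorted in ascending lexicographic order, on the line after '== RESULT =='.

Regress step by step:
  through step 3 (drop(b5,rmA,right)): drop {ball_in(b5,rmA), free(right)}, keep {ball_in(b2,rmA)}, require {carry(b5,right), robot_in(rmA)}
    → {ball_in(b2,rmA), carry(b5,right), robot_in(rmA)}
  through step 2 (go(rmB,rmA)): drop {robot_in(rmA)}, keep {ball_in(b2,rmA), carry(b5,right)}, require {robot_in(rmB)}
    → {ball_in(b2,rmA), carry(b5,right), robot_in(rmB)}
  through step 1 (pick(b5,rmB,right)): drop {carry(b5,right)}, keep {ball_in(b2,rmA), robot_in(rmB)}, require {ball_in(b5,rmB), free(right), robot_in(rmB)}
    → {ball_in(b2,rmA), ball_in(b5,rmB), free(right), robot_in(rmB)}

== RESULT ==
["ball_in(b2,rmA)", "ball_in(b5,rmB)", "free(right)", "robot_in(rmB)"]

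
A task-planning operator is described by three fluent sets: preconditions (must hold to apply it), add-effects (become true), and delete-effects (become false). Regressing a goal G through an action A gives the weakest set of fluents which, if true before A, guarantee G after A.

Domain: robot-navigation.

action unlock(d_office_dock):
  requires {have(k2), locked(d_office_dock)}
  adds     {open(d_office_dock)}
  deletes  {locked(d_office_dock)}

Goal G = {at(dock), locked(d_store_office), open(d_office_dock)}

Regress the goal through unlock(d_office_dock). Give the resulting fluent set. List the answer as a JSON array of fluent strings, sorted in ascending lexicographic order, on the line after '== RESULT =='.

Compute (G \ add) ∪ pre:
  G ∩ del = {}  (empty — regression defined)
  G \ add = {at(dock), locked(d_store_office), open(d_office_dock)} \ {open(d_office_dock)} = {at(dock), locked(d_store_office)}
  ∪ pre   = {at(dock), locked(d_store_office)} ∪ {have(k2), locked(d_office_dock)}
          = {at(dock), have(k2), locked(d_office_dock), locked(d_store_office)}

== RESULT ==
["at(dock)", "have(k2)", "locked(d_office_dock)", "locked(d_store_office)"]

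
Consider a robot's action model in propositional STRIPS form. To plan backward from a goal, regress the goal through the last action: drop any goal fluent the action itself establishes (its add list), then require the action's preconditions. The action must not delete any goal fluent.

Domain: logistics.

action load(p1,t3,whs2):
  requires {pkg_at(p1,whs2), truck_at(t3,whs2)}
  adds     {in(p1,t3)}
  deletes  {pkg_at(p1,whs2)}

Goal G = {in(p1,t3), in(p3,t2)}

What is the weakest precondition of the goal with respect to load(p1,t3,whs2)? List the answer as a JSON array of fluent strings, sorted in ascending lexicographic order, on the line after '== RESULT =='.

Compute (G \ add) ∪ pre:
  G ∩ del = {}  (empty — regression defined)
  G \ add = {in(p1,t3), in(p3,t2)} \ {in(p1,t3)} = {in(p3,t2)}
  ∪ pre   = {in(p3,t2)} ∪ {pkg_at(p1,whs2), truck_at(t3,whs2)}
          = {in(p3,t2), pkg_at(p1,whs2), truck_at(t3,whs2)}

== RESULT ==
["in(p3,t2)", "pkg_at(p1,whs2)", "truck_at(t3,whs2)"]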